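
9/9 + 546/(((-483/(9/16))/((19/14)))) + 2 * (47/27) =251675/69552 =3.62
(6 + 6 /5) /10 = 18 /25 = 0.72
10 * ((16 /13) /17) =160 /221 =0.72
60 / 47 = 1.28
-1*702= -702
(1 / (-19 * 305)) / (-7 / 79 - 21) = 79 / 9654470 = 0.00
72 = 72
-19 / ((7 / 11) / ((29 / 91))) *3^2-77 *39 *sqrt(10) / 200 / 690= -54549 / 637-1001 *sqrt(10) / 46000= -85.70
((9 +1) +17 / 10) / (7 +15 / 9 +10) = 351 / 560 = 0.63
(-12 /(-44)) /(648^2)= 1 /1539648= 0.00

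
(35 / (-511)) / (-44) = 5 / 3212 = 0.00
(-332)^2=110224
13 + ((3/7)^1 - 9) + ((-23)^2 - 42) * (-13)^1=-44286/7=-6326.57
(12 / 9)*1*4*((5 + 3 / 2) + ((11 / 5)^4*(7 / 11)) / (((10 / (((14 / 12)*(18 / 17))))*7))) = 5748608 / 159375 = 36.07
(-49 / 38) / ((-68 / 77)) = 3773 / 2584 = 1.46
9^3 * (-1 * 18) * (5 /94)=-32805 /47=-697.98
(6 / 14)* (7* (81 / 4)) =243 / 4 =60.75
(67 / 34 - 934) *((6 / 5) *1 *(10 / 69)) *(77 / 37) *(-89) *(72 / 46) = 46991.08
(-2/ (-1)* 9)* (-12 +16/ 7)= -1224/ 7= -174.86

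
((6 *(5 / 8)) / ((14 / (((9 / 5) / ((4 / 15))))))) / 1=405 / 224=1.81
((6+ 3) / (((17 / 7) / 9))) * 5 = 2835 / 17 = 166.76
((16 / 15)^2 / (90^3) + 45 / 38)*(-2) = -922641841 / 389559375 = -2.37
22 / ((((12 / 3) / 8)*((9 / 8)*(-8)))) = -44 / 9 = -4.89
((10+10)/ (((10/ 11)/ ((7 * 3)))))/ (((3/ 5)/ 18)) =13860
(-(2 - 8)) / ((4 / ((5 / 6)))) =1.25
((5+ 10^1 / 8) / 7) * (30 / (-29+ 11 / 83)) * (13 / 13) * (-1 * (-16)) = -62250 / 4193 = -14.85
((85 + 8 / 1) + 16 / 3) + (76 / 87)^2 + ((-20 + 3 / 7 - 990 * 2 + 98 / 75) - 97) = -2644074647 / 1324575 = -1996.17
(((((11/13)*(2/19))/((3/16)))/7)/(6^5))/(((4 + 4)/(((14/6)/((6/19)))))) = 11/1364688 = 0.00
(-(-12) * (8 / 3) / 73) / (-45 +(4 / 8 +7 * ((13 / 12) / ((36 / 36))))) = -384 / 32339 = -0.01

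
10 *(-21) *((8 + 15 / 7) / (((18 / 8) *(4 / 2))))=-1420 / 3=-473.33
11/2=5.50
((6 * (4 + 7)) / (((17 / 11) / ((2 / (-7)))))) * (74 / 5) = -107448 / 595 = -180.58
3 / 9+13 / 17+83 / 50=7033 / 2550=2.76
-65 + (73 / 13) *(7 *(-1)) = -1356 / 13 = -104.31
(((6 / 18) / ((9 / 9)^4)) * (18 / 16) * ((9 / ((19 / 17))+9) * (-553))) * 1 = -3536.29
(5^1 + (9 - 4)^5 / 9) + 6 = 3224 / 9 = 358.22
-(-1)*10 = 10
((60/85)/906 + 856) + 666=1522.00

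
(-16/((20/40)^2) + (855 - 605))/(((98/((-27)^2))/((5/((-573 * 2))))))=-112995/18718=-6.04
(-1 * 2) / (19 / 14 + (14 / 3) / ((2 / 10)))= -84 / 1037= -0.08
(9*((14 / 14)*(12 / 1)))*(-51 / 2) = -2754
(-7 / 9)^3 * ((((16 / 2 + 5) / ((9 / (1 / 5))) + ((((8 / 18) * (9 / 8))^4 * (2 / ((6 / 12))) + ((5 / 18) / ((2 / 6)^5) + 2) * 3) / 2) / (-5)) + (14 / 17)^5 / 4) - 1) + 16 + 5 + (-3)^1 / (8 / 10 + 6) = 11428737781721 / 372627271080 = 30.67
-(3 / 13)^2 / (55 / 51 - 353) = 459 / 3033212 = 0.00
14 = 14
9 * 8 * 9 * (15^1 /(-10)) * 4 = -3888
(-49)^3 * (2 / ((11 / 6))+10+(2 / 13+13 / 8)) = -1732146227 / 1144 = -1514113.83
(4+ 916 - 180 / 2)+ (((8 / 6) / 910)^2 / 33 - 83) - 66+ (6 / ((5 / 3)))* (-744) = -122812985291 / 61486425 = -1997.40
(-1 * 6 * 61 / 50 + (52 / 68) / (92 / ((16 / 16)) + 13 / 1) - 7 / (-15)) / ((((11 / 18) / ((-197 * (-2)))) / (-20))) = 577771056 / 6545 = 88276.71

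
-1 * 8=-8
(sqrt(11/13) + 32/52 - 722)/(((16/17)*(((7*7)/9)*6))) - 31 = -555091/10192 + 51*sqrt(143)/20384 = -54.43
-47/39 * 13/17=-47/51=-0.92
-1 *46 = -46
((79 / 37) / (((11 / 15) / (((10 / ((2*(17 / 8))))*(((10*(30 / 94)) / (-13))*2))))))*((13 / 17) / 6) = -2370000 / 5528281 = -0.43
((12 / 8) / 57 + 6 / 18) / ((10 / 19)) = 41 / 60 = 0.68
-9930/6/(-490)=331/98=3.38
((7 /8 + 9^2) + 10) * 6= 2205 /4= 551.25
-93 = -93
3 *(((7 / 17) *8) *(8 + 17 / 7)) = 1752 / 17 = 103.06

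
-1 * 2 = -2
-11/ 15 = -0.73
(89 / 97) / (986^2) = 89 / 94303012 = 0.00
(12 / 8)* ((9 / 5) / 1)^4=19683 / 1250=15.75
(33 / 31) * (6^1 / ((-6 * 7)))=-33 / 217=-0.15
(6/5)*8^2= 384/5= 76.80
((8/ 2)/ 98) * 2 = 4/ 49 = 0.08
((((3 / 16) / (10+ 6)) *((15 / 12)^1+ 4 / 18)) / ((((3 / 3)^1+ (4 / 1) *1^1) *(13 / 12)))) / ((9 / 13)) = 53 / 11520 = 0.00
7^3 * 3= 1029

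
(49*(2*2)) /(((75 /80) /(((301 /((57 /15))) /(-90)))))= -471968 /2565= -184.00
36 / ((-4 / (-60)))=540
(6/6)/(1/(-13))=-13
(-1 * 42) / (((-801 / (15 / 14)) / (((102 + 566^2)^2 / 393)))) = 513466648820 / 34977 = 14680122.62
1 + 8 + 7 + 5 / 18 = 293 / 18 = 16.28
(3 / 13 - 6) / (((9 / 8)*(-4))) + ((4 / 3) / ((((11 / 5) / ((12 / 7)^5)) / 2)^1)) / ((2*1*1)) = 73940170 / 7210203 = 10.25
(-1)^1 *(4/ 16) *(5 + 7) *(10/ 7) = -4.29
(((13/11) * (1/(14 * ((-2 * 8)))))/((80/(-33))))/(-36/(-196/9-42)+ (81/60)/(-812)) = 15457/3997152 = 0.00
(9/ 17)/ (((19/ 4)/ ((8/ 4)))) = 72/ 323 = 0.22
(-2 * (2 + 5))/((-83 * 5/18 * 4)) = 63/415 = 0.15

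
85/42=2.02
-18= -18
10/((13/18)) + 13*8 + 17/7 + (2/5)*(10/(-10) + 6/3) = 54907/455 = 120.67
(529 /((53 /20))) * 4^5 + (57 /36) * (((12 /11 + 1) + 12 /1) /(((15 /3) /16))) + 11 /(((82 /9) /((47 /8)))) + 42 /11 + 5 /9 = 703883309539 /3442032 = 204496.45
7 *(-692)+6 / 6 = -4843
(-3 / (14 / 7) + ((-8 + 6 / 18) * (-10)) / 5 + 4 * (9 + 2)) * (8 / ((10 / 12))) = 2776 / 5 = 555.20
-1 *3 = -3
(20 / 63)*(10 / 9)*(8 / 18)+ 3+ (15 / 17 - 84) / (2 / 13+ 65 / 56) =-1662398357 / 27673569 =-60.07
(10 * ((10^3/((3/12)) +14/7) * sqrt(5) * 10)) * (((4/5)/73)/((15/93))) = 1984992 * sqrt(5)/73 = 60802.43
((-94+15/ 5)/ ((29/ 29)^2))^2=8281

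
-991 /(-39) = 991 /39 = 25.41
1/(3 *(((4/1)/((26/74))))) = 13/444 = 0.03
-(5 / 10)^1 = -1 / 2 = -0.50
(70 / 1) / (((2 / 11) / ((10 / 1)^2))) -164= 38336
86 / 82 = 43 / 41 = 1.05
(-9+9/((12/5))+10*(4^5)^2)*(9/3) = 125829057/4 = 31457264.25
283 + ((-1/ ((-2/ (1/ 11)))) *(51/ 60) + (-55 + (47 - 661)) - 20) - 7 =-181703/ 440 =-412.96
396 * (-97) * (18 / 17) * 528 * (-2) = 730135296 / 17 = 42949135.06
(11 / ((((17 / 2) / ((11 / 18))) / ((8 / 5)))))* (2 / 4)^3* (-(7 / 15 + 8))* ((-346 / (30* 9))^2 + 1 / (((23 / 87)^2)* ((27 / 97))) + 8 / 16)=-933288943807 / 13015383750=-71.71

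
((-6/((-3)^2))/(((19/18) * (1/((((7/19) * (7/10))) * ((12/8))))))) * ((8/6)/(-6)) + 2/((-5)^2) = 1212/9025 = 0.13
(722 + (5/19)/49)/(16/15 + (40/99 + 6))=96.64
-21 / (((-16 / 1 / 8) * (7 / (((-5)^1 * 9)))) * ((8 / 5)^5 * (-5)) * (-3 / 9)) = -253125 / 65536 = -3.86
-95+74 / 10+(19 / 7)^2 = -19657 / 245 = -80.23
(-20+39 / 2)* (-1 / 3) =1 / 6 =0.17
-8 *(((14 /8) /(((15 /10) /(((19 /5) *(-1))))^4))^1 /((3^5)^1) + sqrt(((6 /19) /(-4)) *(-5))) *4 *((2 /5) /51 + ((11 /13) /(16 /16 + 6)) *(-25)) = 1166725337984 /40780715625 + 1119088 *sqrt(570) /440895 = 89.21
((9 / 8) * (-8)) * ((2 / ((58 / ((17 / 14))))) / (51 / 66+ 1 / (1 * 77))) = -153 / 319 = -0.48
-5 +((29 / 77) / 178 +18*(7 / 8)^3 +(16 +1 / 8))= 40676267 / 1754368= 23.19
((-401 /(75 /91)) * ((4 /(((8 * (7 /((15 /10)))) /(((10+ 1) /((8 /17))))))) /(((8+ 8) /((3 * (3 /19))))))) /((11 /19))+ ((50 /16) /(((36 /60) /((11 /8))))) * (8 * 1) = -192767 /38400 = -5.02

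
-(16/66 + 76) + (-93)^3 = -26546297/33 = -804433.24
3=3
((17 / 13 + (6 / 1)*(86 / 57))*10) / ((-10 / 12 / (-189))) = 5803812 / 247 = 23497.21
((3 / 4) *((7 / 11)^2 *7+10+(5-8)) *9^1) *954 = 7663005 / 121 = 63330.62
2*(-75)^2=11250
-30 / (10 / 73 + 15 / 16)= -7008 / 251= -27.92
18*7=126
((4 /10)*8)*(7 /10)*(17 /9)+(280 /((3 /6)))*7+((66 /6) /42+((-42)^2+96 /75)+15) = 3594007 /630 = 5704.77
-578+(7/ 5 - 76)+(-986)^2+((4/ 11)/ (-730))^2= 15661498205269/ 16120225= 971543.40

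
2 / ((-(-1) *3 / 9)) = 6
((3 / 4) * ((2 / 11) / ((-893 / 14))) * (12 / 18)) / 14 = -1 / 9823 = -0.00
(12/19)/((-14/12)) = -72/133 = -0.54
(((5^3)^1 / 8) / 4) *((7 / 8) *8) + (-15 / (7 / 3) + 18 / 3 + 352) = 378.92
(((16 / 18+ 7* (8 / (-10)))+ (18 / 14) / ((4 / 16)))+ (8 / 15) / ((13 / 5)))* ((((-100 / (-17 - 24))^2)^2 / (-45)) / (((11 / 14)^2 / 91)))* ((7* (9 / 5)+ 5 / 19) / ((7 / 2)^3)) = -81586585600000 / 3683472713613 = -22.15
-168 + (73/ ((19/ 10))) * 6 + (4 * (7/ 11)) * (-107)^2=29205.44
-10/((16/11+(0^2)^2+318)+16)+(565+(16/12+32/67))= 14012530/24723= 566.78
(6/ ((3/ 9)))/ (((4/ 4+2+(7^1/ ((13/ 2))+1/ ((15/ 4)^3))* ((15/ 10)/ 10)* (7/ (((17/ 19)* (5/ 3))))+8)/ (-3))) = -4.59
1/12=0.08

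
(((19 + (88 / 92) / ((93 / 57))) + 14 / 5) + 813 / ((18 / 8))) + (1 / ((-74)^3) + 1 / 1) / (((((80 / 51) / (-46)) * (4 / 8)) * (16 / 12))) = 23557686532061 / 69341930880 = 339.73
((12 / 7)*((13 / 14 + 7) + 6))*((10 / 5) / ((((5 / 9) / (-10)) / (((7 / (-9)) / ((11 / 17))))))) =79560 / 77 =1033.25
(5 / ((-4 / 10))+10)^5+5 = -2965 / 32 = -92.66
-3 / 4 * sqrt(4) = -3 / 2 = -1.50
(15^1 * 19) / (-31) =-285 / 31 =-9.19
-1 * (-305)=305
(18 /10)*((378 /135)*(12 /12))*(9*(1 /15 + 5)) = 28728 /125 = 229.82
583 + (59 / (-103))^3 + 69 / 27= 5756822879 / 9834543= 585.37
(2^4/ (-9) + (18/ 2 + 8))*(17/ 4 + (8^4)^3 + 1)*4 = 37658273254205/ 9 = 4184252583800.56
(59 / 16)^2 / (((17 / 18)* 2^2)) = 31329 / 8704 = 3.60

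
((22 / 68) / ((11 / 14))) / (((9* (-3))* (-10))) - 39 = -179003 / 4590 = -39.00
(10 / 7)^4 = 4.16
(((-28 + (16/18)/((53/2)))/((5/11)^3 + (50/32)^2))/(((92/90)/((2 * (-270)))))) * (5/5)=2134370304/366283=5827.11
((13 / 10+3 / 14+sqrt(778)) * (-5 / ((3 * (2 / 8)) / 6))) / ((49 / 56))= -320 * sqrt(778) / 7- 3392 / 49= -1344.32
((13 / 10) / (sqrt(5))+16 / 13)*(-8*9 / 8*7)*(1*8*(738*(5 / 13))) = -29756160 / 169 -185976*sqrt(5) / 5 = -259242.95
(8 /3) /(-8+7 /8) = -64 /171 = -0.37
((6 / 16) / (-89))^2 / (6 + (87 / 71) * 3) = 213 / 116090176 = 0.00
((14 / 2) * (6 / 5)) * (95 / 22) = 399 / 11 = 36.27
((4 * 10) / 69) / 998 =20 / 34431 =0.00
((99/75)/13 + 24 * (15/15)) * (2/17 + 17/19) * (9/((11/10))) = 46105038/230945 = 199.64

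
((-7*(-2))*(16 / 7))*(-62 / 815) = -1984 / 815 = -2.43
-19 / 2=-9.50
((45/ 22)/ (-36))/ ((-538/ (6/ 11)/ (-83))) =-1245/ 260392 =-0.00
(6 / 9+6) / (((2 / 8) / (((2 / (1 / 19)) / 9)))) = 3040 / 27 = 112.59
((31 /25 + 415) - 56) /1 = 9006 /25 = 360.24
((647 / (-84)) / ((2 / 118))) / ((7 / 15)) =-190865 / 196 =-973.80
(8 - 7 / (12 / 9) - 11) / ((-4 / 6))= 99 / 8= 12.38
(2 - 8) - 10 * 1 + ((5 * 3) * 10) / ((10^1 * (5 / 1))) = -13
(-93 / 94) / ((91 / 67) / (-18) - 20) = 1809 / 36707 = 0.05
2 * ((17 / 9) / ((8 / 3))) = 17 / 12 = 1.42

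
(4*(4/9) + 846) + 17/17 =7639/9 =848.78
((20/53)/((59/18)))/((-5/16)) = -1152/3127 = -0.37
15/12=5/4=1.25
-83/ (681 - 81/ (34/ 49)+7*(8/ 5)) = -0.14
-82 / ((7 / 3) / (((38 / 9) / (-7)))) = 3116 / 147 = 21.20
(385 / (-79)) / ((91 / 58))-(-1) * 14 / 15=-2.17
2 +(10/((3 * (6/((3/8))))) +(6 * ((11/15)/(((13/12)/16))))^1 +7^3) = 639901/1560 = 410.19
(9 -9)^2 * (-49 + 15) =0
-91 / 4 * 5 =-455 / 4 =-113.75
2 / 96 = 1 / 48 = 0.02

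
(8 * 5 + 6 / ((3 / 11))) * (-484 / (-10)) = 15004 / 5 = 3000.80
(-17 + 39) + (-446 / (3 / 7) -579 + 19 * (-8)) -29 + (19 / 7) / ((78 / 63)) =-138565 / 78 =-1776.47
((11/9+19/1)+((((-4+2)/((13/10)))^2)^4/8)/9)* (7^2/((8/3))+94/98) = 399.41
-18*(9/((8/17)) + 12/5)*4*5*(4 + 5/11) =-379701/11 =-34518.27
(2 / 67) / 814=0.00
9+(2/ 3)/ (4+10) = 190/ 21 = 9.05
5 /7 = 0.71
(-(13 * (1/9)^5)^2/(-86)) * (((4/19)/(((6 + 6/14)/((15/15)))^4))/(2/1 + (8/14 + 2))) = 2840383/186903394357031370000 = 0.00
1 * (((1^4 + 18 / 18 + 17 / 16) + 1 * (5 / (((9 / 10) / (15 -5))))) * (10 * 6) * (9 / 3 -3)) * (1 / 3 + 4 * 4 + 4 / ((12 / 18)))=0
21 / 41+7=7.51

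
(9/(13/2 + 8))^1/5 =18/145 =0.12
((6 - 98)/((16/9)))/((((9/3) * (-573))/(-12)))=-69/191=-0.36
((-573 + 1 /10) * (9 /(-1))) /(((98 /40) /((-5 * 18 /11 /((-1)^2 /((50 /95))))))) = -9062.57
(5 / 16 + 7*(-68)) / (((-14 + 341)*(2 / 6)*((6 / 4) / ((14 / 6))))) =-17759 / 2616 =-6.79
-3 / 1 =-3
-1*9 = -9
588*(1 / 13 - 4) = -29988 / 13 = -2306.77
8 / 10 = 4 / 5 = 0.80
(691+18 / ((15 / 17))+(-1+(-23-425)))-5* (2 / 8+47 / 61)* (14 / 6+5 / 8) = 2413699 / 9760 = 247.31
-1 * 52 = -52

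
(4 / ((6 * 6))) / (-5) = -1 / 45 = -0.02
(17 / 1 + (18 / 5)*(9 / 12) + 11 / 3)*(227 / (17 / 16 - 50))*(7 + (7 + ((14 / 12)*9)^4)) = -6196564507 / 4698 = -1318979.25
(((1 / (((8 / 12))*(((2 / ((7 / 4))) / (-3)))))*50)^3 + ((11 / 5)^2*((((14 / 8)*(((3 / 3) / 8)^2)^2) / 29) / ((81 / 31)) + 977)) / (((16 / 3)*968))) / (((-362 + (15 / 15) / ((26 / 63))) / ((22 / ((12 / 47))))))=1828601.80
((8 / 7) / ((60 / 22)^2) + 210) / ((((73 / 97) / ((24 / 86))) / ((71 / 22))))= 4559083808 / 18127725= 251.50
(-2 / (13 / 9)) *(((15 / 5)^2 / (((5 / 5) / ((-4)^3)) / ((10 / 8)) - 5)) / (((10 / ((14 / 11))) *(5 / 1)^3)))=18144 / 7167875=0.00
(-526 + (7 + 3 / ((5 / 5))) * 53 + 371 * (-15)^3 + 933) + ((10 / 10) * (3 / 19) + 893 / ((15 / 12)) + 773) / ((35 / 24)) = -4156808468 / 3325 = -1250167.96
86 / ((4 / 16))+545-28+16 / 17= 14653 / 17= 861.94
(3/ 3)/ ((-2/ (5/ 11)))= -5/ 22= -0.23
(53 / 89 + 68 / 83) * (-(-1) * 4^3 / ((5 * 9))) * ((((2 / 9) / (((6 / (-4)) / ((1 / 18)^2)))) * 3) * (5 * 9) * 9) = -668864 / 598347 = -1.12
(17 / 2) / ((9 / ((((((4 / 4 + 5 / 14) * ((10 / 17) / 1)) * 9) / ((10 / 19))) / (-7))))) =-361 / 196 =-1.84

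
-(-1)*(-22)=-22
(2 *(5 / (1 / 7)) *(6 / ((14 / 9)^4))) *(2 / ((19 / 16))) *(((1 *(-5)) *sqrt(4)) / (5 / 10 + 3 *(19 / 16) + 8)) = -125971200 / 1257781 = -100.15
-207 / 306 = -23 / 34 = -0.68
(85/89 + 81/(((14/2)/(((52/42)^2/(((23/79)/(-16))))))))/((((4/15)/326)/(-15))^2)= -919688642032381875/2808484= -327468001253.48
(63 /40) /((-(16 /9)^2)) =-5103 /10240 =-0.50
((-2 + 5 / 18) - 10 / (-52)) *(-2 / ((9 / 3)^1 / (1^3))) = 358 / 351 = 1.02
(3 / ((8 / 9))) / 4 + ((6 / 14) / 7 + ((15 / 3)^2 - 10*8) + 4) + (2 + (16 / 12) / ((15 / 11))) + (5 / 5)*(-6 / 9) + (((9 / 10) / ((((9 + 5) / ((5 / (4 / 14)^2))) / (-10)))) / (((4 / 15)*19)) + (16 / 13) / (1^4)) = -236696309 / 4357080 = -54.32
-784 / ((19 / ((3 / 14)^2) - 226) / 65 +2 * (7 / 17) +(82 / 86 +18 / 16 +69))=-41263488 / 3936395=-10.48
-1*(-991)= 991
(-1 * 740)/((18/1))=-370/9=-41.11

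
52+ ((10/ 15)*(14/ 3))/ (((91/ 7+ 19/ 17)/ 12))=2459/ 45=54.64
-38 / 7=-5.43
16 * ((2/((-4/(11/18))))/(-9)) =44/81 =0.54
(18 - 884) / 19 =-866 / 19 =-45.58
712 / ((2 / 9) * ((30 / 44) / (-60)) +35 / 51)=4793184 / 4603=1041.32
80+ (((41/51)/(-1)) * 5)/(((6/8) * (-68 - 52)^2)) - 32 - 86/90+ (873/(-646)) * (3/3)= 19127321/418608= 45.69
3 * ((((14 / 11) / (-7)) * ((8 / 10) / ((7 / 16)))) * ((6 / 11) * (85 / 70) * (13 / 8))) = -31824 / 29645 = -1.07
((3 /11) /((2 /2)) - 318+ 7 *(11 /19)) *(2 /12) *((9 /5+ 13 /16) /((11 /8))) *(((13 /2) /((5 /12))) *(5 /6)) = -426127 /330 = -1291.29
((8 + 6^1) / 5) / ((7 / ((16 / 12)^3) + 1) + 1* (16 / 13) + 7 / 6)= 34944 / 79255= 0.44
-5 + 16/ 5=-9/ 5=-1.80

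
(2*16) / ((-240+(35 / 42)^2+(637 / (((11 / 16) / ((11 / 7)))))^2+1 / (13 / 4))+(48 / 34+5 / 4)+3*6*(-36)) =0.00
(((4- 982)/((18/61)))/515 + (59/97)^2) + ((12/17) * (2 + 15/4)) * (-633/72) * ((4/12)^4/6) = -1966199407999/320277090960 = -6.14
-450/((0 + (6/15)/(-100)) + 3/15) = -112500/49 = -2295.92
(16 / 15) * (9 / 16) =3 / 5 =0.60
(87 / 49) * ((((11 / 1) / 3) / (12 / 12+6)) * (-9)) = -2871 / 343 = -8.37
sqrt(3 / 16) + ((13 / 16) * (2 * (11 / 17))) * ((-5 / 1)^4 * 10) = sqrt(3) / 4 + 446875 / 68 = 6572.12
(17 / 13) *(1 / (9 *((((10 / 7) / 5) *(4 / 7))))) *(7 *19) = 110789 / 936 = 118.36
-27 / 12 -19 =-85 / 4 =-21.25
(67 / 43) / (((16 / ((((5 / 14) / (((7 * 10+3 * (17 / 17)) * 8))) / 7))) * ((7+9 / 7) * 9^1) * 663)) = 335 / 1946764205568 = 0.00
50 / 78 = 25 / 39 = 0.64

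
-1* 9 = -9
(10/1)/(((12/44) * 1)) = 110/3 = 36.67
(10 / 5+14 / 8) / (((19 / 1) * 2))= 15 / 152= 0.10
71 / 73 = 0.97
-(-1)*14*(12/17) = 168/17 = 9.88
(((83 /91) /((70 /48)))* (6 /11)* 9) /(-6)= -17928 /35035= -0.51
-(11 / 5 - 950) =4739 / 5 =947.80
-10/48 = -5/24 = -0.21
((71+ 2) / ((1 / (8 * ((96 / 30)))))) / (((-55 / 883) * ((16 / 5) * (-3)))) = 515672 / 165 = 3125.28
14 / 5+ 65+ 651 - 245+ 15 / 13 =30872 / 65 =474.95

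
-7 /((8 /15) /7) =-735 /8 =-91.88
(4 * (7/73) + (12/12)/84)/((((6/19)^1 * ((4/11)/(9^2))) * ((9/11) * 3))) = 5575075/49056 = 113.65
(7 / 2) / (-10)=-7 / 20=-0.35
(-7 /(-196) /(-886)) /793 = -1 /19672744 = -0.00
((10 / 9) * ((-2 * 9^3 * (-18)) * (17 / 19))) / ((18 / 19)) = 27540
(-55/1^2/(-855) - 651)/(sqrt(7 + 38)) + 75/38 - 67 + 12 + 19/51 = -22262*sqrt(5)/513 - 102043/1938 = -149.69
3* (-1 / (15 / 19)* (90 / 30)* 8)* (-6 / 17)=2736 / 85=32.19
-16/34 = -8/17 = -0.47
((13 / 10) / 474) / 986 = 13 / 4673640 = 0.00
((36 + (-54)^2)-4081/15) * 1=40199/15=2679.93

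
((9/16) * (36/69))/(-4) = -27/368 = -0.07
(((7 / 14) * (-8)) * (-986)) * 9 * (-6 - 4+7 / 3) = -272136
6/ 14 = 3/ 7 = 0.43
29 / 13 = 2.23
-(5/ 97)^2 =-25/ 9409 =-0.00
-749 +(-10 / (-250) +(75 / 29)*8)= -527996 / 725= -728.27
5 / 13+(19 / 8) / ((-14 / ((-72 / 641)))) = 47093 / 116662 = 0.40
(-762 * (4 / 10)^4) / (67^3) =-12192 / 187976875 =-0.00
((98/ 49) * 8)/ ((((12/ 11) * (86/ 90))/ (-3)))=-1980/ 43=-46.05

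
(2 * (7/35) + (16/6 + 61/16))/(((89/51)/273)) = 7662291/7120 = 1076.16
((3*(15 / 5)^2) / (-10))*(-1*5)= 27 / 2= 13.50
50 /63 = 0.79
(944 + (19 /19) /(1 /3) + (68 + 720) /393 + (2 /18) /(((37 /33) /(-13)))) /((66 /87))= 199820875 /159951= 1249.26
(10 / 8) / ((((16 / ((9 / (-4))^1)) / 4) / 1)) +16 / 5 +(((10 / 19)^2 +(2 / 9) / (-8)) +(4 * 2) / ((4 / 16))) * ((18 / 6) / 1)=34394197 / 346560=99.24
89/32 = 2.78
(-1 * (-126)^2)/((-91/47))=106596/13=8199.69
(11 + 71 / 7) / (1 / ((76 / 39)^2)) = 854848 / 10647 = 80.29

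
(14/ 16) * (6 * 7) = 36.75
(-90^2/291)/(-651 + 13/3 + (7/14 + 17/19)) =307800/7135417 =0.04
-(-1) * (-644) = -644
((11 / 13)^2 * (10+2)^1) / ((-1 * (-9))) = 484 / 507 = 0.95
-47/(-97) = 47/97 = 0.48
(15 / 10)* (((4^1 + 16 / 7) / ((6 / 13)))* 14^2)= 4004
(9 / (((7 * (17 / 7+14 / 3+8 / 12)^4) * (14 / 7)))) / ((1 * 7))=35721 / 1411823522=0.00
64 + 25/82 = 5273/82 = 64.30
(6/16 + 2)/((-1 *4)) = -19/32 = -0.59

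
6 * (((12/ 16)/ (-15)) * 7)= -2.10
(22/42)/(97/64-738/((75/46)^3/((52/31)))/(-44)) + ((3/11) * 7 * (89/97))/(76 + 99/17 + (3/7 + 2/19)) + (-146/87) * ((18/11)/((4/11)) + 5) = -1746126073037117287379/110125101145606430730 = -15.86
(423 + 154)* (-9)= -5193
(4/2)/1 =2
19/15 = 1.27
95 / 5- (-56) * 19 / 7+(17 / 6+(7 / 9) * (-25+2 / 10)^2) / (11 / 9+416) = 172.15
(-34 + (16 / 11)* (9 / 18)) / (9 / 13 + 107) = -2379 / 7700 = -0.31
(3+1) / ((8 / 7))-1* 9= -11 / 2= -5.50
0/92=0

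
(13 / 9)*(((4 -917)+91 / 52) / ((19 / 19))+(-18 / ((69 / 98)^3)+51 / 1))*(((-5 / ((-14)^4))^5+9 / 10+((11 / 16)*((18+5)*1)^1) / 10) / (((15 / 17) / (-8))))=30539909205503803756367596504372007 / 1030716559556433182844872294400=29629.78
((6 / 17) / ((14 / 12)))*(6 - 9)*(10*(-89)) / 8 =12015 / 119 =100.97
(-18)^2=324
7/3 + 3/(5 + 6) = 86/33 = 2.61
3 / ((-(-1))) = 3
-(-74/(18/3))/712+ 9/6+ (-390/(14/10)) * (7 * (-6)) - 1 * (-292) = 25618153/2136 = 11993.52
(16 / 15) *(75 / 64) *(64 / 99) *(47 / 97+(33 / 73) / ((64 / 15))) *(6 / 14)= 1337995 / 6542844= 0.20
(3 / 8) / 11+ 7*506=311699 / 88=3542.03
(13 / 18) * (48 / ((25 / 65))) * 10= 2704 / 3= 901.33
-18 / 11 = -1.64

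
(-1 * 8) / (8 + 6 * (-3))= 4 / 5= 0.80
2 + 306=308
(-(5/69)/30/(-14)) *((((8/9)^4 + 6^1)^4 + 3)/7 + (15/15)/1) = 256188935164062539/5370052507292635218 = 0.05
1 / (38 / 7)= 7 / 38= 0.18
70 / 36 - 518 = -9289 / 18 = -516.06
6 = 6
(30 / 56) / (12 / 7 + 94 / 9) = 135 / 3064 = 0.04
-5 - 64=-69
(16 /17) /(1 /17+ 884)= 16 /15029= 0.00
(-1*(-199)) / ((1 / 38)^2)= 287356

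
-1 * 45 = -45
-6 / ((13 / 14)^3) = -16464 / 2197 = -7.49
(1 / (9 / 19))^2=361 / 81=4.46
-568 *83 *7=-330008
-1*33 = -33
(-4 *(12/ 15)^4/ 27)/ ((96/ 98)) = -3136/ 50625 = -0.06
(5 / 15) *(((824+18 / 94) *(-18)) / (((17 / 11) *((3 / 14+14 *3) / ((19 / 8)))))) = -56672231 / 314806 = -180.02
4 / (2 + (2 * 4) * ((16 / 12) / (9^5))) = 2.00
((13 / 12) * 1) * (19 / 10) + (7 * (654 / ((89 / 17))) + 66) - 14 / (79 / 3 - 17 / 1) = 941.01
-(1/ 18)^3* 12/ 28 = -1/ 13608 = -0.00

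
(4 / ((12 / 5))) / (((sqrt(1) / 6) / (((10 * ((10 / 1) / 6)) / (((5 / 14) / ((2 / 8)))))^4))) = 15006250 / 81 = 185262.35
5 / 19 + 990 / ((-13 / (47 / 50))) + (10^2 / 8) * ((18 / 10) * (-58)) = -1699757 / 1235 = -1376.32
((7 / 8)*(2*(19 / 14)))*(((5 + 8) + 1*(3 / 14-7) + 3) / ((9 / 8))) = 817 / 42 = 19.45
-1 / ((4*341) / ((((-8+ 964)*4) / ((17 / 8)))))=-7648 / 5797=-1.32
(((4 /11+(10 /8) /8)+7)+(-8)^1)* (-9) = 1521 /352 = 4.32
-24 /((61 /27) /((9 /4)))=-1458 /61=-23.90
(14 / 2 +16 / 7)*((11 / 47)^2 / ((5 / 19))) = 29887 / 15463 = 1.93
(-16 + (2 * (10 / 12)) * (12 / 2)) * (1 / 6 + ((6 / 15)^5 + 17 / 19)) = -381773 / 59375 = -6.43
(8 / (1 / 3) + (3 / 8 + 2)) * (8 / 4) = 211 / 4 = 52.75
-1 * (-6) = 6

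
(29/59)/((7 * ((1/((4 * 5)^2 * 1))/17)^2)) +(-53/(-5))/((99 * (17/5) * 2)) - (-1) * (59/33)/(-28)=9027342586247/2780316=3246876.47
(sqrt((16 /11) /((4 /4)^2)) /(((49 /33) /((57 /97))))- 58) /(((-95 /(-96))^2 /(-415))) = 44365824 /1805- 27537408 * sqrt(11) /451535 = 24377.14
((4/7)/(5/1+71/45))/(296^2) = 45/45385088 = 0.00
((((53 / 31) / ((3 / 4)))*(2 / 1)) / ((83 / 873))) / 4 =30846 / 2573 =11.99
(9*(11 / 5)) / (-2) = -99 / 10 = -9.90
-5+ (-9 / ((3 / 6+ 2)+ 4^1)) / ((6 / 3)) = -74 / 13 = -5.69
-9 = -9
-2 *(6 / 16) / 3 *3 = -3 / 4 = -0.75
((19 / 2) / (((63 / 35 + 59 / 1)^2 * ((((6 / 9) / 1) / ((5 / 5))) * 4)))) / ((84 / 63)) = 0.00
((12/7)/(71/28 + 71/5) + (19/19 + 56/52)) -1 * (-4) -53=-475370/10153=-46.82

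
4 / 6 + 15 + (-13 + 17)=59 / 3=19.67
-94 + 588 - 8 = 486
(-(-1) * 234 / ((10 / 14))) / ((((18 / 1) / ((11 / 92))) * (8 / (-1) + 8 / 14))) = -539 / 1840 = -0.29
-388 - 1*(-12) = -376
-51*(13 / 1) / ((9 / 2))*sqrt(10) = -442*sqrt(10) / 3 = -465.91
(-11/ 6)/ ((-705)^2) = -11/ 2982150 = -0.00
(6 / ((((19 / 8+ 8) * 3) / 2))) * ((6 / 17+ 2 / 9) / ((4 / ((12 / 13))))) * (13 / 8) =352 / 4233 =0.08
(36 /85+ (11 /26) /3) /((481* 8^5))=3743 /104498135040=0.00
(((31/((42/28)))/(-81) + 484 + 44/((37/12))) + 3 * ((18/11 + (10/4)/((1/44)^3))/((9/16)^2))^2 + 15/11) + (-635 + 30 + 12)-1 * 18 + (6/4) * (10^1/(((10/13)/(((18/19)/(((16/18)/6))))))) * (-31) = 1011307822193605462027/744131124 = 1359045186495.39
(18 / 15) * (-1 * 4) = -24 / 5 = -4.80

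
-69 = -69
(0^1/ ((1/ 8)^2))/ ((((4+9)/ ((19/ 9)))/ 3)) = 0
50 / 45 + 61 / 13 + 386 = 391.80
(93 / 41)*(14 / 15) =434 / 205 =2.12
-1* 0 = 0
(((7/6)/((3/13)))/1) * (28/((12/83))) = 52871/54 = 979.09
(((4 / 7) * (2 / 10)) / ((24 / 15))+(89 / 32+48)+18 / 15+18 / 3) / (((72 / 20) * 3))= 21673 / 4032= 5.38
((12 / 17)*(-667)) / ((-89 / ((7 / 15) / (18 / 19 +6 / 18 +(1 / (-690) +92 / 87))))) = 473361896 / 448049229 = 1.06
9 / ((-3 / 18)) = -54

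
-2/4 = -1/2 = -0.50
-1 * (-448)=448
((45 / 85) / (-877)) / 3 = -3 / 14909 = -0.00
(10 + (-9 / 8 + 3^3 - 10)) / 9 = 23 / 8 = 2.88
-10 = -10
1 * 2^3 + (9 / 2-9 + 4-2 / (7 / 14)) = 3.50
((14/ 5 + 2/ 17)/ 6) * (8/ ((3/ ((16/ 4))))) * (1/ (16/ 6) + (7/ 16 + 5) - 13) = -37.28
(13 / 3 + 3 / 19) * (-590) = -151040 / 57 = -2649.82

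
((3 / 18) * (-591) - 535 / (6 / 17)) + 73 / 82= -396907 / 246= -1613.44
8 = 8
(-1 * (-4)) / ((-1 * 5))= -4 / 5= -0.80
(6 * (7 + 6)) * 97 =7566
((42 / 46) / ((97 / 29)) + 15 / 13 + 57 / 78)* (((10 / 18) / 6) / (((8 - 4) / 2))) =625765 / 6264648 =0.10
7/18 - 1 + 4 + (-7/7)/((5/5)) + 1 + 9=223/18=12.39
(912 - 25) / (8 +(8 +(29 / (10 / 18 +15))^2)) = 17385200 / 381721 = 45.54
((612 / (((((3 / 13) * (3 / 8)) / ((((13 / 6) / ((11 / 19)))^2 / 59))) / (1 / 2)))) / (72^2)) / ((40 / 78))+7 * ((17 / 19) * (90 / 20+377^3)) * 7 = 24777798820259302283 / 10547444160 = 2349175633.87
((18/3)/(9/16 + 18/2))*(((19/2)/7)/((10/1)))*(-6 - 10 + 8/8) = -152/119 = -1.28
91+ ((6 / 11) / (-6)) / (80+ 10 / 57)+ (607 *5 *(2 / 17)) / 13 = 1316106273 / 11109670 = 118.46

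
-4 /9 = -0.44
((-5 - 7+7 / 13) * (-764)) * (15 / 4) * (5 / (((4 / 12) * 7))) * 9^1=57629475 / 91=633290.93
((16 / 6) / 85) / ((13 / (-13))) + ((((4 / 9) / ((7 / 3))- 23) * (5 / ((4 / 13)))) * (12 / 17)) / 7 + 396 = 4480603 / 12495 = 358.59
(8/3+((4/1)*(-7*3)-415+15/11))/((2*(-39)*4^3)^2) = -0.00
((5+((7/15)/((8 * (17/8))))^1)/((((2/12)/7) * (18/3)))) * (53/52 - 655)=-152589409/6630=-23014.99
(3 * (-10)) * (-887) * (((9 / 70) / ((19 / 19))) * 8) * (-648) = -124151616 / 7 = -17735945.14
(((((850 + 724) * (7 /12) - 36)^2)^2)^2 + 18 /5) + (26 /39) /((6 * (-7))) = 21561709786381687208440036454531 /58786560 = 366779579998926407812262.50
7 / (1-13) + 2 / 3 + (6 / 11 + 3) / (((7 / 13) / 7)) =6095 / 132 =46.17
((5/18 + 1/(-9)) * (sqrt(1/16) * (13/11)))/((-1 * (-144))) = 13/38016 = 0.00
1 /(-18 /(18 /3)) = -1 /3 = -0.33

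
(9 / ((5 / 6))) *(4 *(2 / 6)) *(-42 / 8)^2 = 3969 / 10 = 396.90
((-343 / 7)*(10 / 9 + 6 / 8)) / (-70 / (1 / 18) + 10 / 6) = 3283 / 45300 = 0.07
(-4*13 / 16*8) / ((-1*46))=13 / 23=0.57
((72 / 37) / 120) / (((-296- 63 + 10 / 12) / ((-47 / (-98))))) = -423 / 19480685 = -0.00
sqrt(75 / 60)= sqrt(5) / 2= 1.12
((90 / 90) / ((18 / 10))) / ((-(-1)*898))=5 / 8082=0.00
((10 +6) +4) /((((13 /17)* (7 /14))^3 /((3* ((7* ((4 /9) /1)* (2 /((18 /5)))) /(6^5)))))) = 3439100 /14414517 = 0.24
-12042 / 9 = -1338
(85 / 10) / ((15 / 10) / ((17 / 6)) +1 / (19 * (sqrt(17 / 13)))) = 14.77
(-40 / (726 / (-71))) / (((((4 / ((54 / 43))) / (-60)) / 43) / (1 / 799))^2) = 310554000 / 77246521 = 4.02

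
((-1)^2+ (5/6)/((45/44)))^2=2401/729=3.29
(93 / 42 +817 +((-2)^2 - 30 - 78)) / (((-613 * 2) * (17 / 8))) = -0.27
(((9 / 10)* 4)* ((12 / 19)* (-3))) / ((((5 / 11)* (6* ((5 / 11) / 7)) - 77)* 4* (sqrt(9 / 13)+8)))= 14270256 / 5087419765 - 411642* sqrt(13) / 5087419765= 0.00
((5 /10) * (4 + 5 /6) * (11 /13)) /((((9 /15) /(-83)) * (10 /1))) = -26477 /936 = -28.29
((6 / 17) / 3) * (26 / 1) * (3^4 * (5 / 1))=21060 / 17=1238.82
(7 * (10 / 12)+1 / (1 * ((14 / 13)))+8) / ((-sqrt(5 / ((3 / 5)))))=-62 * sqrt(3) / 21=-5.11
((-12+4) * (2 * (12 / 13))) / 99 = -64 / 429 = -0.15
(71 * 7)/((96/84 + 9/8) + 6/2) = 27832/295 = 94.35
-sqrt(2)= -1.41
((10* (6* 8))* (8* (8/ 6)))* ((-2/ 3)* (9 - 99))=307200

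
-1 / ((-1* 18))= 0.06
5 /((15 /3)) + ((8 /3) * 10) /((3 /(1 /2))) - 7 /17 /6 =1645 /306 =5.38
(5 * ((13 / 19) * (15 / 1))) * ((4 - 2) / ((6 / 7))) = 119.74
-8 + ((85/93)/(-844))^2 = -49287945287/6160994064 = -8.00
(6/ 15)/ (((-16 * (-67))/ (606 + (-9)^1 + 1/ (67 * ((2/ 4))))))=40001/ 179560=0.22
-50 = -50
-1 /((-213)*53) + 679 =7665232 /11289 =679.00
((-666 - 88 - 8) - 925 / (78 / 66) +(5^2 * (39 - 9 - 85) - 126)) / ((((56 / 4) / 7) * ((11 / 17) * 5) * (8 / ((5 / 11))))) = -26.74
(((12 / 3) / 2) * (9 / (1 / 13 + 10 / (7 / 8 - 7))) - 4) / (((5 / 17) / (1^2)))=-52.94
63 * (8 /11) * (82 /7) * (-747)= -4410288 /11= -400935.27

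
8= 8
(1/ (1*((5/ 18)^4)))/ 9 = 11664/ 625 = 18.66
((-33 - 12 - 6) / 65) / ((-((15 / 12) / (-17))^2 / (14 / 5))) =3301536 / 8125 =406.34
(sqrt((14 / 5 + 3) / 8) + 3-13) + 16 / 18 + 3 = -5.26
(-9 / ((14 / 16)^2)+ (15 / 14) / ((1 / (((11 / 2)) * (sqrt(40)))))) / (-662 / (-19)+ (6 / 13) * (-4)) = -71136 / 199675+ 8151 * sqrt(10) / 22820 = 0.77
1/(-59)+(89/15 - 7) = -1.08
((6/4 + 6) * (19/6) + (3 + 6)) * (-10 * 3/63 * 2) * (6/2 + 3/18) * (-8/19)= 2620/63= 41.59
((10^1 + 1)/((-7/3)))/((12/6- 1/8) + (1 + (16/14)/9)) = -1.57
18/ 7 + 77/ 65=1709/ 455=3.76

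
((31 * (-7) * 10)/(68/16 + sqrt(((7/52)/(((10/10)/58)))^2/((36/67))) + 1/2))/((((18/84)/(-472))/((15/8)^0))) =-276262109760/1105961 + 75683142080 * sqrt(67)/1105961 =310346.48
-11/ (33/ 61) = -61/ 3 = -20.33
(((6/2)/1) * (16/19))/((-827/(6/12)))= -24/15713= -0.00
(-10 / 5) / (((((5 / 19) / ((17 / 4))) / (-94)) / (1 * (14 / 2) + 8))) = 45543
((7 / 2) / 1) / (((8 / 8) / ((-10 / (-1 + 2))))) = -35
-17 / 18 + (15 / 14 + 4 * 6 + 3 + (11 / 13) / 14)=44533 / 1638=27.19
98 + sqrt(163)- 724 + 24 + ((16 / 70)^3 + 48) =-23752238 / 42875 + sqrt(163) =-541.22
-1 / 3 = -0.33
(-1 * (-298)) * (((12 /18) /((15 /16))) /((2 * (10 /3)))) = 2384 /75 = 31.79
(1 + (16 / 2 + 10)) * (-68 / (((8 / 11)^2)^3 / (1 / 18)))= -572214203 / 1179648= -485.07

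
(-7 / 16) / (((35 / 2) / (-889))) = 889 / 40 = 22.22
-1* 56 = -56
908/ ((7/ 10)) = 1297.14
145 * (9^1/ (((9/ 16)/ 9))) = 20880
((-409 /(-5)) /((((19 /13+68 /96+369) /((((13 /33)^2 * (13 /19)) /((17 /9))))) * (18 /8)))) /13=28754336 /67890102225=0.00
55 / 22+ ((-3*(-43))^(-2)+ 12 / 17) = 1813903 / 565794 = 3.21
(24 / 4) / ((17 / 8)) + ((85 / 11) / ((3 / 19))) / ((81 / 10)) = 402854 / 45441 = 8.87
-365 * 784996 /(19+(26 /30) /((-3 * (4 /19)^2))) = -206296948800 /8987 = -22955040.48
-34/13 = -2.62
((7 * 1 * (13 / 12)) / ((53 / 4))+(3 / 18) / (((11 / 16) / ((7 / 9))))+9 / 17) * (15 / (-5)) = -345278 / 89199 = -3.87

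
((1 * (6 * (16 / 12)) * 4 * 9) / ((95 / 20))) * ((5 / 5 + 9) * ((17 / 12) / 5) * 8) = 1374.32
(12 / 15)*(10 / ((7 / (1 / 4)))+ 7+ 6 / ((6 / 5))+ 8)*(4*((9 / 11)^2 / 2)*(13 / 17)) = 240084 / 14399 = 16.67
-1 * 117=-117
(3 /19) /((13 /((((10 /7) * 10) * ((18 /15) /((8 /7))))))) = 45 /247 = 0.18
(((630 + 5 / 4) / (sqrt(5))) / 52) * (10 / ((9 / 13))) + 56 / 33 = 80.11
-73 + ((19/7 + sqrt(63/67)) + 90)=3*sqrt(469)/67 + 138/7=20.68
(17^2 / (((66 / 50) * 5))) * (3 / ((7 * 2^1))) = 1445 / 154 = 9.38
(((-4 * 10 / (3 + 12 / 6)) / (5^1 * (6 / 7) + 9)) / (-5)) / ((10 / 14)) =392 / 2325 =0.17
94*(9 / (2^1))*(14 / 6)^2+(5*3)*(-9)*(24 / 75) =11299 / 5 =2259.80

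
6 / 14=3 / 7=0.43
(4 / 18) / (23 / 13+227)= 0.00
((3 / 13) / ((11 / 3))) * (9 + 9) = 1.13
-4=-4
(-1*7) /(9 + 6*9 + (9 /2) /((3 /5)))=-14 /141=-0.10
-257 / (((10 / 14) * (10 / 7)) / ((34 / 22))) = -389.24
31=31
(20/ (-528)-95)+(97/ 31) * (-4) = -440111/ 4092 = -107.55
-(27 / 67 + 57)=-3846 / 67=-57.40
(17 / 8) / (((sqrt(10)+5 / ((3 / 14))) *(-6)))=-119 / 7696+51 *sqrt(10) / 76960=-0.01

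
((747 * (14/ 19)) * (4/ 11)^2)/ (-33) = -55776/ 25289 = -2.21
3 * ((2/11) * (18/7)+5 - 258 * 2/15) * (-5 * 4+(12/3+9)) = 33417/55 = 607.58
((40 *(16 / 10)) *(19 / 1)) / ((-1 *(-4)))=304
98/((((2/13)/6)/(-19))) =-72618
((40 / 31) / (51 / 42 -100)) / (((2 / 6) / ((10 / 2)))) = -2800 / 14291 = -0.20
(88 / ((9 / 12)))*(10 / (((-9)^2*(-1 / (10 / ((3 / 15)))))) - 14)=-575168 / 243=-2366.95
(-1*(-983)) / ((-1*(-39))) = 983 / 39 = 25.21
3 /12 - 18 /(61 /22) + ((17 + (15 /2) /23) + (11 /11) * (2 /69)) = 11.11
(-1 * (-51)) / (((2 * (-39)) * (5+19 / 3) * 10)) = -3 / 520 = -0.01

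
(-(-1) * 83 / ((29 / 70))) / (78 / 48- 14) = -46480 / 2871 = -16.19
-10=-10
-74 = -74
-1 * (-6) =6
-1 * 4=-4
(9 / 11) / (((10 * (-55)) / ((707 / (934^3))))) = -6363 / 4929422049200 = -0.00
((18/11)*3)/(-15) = -0.33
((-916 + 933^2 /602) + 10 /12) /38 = 239669 /17157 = 13.97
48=48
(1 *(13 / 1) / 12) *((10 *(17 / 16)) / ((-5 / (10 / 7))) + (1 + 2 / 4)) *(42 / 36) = -559 / 288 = -1.94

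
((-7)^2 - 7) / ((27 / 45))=70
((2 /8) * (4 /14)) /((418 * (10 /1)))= 1 /58520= 0.00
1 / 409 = 0.00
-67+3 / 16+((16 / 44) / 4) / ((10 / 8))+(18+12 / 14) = -294957 / 6160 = -47.88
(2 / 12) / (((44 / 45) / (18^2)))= 55.23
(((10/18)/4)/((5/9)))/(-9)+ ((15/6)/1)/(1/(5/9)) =49/36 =1.36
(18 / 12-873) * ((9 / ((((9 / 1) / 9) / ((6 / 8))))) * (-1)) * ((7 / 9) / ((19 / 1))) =36603 / 152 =240.81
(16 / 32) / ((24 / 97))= 97 / 48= 2.02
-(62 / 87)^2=-3844 / 7569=-0.51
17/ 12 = 1.42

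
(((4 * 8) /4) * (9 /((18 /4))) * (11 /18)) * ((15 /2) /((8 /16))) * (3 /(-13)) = -440 /13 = -33.85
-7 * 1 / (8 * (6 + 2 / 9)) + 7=439 / 64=6.86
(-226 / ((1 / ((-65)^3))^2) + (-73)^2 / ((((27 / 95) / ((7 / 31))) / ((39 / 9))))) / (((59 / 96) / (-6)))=2739146529225570880 / 16461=166402194837833.11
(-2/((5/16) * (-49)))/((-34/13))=-0.05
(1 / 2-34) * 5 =-335 / 2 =-167.50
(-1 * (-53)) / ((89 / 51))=2703 / 89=30.37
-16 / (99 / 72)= -128 / 11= -11.64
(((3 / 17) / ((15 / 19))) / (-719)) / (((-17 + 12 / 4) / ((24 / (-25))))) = -228 / 10695125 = -0.00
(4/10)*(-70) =-28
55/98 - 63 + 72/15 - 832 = -435923/490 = -889.64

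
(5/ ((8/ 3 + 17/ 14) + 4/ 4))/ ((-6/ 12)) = -84/ 41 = -2.05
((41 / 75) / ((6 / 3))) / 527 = 41 / 79050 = 0.00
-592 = -592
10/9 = 1.11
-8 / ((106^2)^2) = -1 / 15780962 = -0.00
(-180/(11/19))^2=11696400/121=96664.46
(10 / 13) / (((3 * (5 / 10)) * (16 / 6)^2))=15 / 208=0.07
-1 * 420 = -420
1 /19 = 0.05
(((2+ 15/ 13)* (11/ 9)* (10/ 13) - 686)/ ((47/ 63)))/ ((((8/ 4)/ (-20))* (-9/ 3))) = -3051.86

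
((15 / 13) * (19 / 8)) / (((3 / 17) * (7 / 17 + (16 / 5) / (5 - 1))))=137275 / 10712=12.82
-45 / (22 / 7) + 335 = 7055 / 22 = 320.68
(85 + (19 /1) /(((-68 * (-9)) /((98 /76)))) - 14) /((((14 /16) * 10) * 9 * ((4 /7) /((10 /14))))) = 1.13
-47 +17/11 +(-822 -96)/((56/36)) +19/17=-830534/1309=-634.48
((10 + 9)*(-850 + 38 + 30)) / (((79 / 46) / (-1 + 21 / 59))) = 25971784 / 4661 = 5572.15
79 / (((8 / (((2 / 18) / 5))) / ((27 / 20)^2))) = 6399 / 16000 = 0.40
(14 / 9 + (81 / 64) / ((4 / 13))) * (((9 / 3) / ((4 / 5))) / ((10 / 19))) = 248159 / 6144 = 40.39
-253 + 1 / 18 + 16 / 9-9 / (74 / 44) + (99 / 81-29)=-189341 / 666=-284.30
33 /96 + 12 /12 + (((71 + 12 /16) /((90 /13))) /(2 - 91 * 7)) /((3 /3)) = 1213801 /914400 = 1.33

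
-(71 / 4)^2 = -5041 / 16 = -315.06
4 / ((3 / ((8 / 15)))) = 32 / 45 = 0.71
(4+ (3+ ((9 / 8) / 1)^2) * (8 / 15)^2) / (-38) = -391 / 2850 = -0.14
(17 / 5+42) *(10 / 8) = 227 / 4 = 56.75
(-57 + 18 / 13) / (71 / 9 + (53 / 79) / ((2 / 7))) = -1028106 / 189241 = -5.43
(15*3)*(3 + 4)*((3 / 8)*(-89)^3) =-666195705 / 8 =-83274463.12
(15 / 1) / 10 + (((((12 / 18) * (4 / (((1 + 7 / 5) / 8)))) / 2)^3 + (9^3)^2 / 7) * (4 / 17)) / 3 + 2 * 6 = 5974.91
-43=-43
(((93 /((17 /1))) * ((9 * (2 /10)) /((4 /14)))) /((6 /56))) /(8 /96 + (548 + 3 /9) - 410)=328104 /141185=2.32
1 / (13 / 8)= 8 / 13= 0.62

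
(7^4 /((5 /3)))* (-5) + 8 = -7195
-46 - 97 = -143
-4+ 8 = 4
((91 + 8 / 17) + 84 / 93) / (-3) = -16227 / 527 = -30.79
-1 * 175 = -175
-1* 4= -4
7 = 7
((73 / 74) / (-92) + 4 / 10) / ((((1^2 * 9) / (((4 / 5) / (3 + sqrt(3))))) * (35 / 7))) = 4417 / 1276500-4417 * sqrt(3) / 3829500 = 0.00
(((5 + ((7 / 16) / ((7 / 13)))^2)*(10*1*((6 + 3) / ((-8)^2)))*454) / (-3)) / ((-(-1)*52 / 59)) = -291096855 / 212992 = -1366.70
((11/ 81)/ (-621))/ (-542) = 11/ 27263142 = 0.00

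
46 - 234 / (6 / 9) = -305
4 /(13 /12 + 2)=48 /37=1.30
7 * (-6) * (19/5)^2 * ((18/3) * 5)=-90972/5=-18194.40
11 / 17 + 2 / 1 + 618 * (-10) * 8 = -840435 / 17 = -49437.35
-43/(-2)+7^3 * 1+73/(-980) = 357137/980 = 364.43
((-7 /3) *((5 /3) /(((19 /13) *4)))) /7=-65 /684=-0.10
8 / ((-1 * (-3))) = 8 / 3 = 2.67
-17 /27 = -0.63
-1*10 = -10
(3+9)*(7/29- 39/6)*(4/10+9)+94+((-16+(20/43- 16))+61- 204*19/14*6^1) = -97924111/43645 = -2243.65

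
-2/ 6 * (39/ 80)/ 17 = -13/ 1360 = -0.01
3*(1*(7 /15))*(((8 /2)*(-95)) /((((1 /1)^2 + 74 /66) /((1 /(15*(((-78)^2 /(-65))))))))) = 209 /1170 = 0.18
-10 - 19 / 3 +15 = -4 / 3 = -1.33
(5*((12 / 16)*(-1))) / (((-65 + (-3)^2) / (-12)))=-45 / 56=-0.80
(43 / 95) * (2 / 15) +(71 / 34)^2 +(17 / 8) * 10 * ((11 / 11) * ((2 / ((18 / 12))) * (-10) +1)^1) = -212223517 / 823650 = -257.66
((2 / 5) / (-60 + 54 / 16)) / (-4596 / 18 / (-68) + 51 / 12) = -1088 / 1232915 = -0.00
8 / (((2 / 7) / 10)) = 280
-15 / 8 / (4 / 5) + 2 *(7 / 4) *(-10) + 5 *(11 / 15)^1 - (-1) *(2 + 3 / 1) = -2753 / 96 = -28.68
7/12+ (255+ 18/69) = 70613/276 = 255.84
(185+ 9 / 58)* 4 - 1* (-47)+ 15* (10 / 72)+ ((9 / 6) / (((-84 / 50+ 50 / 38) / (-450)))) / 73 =3582241393 / 4394892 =815.09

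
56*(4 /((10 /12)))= 1344 /5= 268.80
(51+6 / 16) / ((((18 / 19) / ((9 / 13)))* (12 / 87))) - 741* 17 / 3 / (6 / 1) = -1067401 / 2496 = -427.64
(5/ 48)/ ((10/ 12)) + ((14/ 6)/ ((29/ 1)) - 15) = -10297/ 696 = -14.79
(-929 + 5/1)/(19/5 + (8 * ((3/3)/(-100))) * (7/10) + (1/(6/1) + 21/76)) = -220.68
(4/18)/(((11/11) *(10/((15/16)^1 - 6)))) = -9/80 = -0.11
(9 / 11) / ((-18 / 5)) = -5 / 22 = -0.23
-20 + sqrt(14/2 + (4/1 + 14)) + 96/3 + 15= 32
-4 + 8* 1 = 4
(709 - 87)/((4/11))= 3421/2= 1710.50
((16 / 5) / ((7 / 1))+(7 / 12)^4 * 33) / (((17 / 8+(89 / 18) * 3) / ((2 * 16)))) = 1034977 / 128205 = 8.07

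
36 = 36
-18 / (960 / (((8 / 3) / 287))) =-1 / 5740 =-0.00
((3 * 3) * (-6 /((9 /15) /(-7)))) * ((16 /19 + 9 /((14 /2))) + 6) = 97290 /19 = 5120.53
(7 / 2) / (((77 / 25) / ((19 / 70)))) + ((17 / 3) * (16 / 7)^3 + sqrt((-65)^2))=6020713 / 45276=132.98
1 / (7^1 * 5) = 1 / 35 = 0.03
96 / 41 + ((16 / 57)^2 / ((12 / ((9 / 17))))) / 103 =182050592 / 77749653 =2.34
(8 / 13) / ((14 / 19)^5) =2476099 / 873964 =2.83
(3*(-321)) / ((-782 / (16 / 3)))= 2568 / 391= 6.57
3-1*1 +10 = 12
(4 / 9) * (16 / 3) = 64 / 27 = 2.37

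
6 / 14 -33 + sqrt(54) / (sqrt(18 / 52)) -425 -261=-5030 / 7 + 2 * sqrt(39)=-706.08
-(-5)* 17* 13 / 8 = 1105 / 8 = 138.12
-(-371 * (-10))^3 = -51064811000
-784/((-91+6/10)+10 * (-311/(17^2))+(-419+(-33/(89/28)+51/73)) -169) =7360321360/6560868771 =1.12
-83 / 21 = -3.95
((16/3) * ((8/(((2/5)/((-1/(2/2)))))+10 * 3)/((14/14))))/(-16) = -10/3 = -3.33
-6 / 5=-1.20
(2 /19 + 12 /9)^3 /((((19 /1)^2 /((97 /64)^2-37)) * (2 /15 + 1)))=-16327729505 /64655897088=-0.25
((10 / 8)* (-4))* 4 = -20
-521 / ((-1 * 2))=521 / 2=260.50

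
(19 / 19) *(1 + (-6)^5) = -7775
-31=-31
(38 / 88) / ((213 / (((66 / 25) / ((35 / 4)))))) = 38 / 62125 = 0.00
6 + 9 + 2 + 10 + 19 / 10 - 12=169 / 10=16.90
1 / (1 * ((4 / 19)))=19 / 4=4.75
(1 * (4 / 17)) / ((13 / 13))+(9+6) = 259 / 17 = 15.24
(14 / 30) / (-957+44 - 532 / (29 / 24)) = -203 / 588675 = -0.00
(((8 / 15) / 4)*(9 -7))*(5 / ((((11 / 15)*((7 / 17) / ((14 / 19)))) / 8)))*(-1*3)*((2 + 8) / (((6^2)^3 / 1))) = -0.02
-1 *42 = -42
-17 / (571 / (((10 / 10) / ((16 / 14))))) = -119 / 4568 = -0.03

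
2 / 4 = 1 / 2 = 0.50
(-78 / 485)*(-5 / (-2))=-39 / 97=-0.40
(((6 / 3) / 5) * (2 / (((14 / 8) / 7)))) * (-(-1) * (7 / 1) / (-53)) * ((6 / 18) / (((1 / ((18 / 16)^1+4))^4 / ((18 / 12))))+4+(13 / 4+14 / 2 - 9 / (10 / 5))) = -20339431 / 135680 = -149.91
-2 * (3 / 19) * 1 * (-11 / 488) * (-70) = -1155 / 2318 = -0.50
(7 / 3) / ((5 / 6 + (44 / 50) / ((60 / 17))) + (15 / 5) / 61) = 53375 / 25891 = 2.06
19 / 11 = 1.73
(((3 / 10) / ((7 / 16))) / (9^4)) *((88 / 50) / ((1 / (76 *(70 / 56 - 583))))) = -15562976 / 1913625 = -8.13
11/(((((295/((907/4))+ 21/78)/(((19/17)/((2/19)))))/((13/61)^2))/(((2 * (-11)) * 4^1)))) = -696337691192/2342343453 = -297.28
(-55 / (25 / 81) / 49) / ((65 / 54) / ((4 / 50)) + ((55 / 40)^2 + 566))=-1539648 / 246792175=-0.01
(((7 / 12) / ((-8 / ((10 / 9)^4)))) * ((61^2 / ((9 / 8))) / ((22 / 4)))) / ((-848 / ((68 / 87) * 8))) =4427990000 / 8985072987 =0.49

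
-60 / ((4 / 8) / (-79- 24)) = 12360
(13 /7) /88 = 13 /616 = 0.02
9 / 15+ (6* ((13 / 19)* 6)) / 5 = 105 / 19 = 5.53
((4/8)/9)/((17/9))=1/34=0.03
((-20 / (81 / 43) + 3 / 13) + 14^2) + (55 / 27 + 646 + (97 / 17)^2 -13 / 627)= 55091437220 / 63602253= 866.19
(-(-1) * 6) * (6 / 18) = 2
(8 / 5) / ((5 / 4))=32 / 25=1.28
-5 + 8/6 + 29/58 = -19/6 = -3.17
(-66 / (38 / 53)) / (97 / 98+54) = -171402 / 102391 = -1.67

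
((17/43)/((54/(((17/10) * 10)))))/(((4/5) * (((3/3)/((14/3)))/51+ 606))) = 171955/669799476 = 0.00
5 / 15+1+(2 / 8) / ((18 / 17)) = 1.57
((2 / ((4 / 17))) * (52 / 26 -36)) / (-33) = 289 / 33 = 8.76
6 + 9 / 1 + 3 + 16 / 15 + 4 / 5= 298 / 15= 19.87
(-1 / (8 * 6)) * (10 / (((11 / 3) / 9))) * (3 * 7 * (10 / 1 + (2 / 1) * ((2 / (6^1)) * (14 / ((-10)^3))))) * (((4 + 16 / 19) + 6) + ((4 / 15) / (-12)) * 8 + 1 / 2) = -1001342041 / 836000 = -1197.78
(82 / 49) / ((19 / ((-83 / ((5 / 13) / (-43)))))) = 3804554 / 4655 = 817.30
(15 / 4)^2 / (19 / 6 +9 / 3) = 675 / 296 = 2.28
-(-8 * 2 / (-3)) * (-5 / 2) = 40 / 3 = 13.33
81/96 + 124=3995/32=124.84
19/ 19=1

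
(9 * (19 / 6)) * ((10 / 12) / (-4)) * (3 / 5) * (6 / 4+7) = -969 / 32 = -30.28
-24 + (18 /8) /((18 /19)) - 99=-965 /8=-120.62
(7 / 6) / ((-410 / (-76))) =133 / 615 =0.22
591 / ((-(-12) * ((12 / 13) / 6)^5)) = 571443.13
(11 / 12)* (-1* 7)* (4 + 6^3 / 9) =-539 / 3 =-179.67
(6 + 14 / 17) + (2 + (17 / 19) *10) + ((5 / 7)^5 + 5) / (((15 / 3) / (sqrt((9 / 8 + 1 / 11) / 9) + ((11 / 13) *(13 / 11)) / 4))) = 4358 *sqrt(2354) / 554631 + 97879814 / 5428661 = 18.41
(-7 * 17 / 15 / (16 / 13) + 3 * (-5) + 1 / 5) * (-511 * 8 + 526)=9081319 / 120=75677.66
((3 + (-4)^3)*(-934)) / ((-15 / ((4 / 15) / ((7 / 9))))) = -227896 / 175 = -1302.26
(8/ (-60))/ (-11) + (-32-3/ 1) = -5773/ 165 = -34.99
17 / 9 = 1.89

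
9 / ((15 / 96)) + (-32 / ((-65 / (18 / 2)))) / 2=3888 / 65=59.82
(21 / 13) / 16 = 21 / 208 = 0.10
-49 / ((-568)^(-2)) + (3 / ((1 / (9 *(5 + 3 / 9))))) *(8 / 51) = -268745408 / 17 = -15808553.41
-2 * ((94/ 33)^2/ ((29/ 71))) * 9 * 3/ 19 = -3764136/ 66671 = -56.46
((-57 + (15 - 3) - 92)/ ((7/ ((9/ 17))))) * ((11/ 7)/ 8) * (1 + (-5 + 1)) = 6.11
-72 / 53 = -1.36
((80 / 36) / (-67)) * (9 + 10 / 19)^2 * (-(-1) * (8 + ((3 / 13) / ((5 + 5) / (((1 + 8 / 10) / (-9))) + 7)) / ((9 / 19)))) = -24.05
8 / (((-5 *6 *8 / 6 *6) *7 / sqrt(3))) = -sqrt(3) / 210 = -0.01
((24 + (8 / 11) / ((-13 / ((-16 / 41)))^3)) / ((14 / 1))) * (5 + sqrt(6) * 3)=99936910340 / 11659296649 + 59962146204 * sqrt(6) / 11659296649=21.17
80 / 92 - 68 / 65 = -264 / 1495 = -0.18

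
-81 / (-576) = 0.14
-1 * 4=-4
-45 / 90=-1 / 2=-0.50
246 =246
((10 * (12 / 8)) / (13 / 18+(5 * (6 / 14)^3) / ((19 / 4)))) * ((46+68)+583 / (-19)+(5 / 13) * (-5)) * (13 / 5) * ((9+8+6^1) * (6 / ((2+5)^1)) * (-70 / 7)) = -73409353920 / 94441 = -777303.86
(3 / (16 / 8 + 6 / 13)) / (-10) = -39 / 320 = -0.12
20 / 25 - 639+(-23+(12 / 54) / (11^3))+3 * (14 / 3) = -647.20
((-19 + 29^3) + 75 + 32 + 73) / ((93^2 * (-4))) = -12275 / 17298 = -0.71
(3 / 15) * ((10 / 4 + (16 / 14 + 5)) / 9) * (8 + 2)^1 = 121 / 63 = 1.92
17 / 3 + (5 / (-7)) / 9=352 / 63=5.59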